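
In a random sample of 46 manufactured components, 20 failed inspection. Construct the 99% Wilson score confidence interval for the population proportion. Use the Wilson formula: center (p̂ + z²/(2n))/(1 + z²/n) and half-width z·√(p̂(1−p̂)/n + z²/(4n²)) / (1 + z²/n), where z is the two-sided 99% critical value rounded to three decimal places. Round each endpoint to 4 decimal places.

p̂ = 20/46 = 0.43478; z = 2.576, so z² = 6.635776.
1 + z²/n = 1.144256.
Center = (0.43478 + 0.072128)/1.144256 = 0.44300.
Radicand: p̂(1−p̂)/n + z²/(4n²) = 0.005342319 + 0.000784000 = 0.006126319.
Half-width = 2.576·√0.006126319/1.144256 = 0.17621.
CI: 0.44300 ± 0.17621 = (0.2668, 0.6192).

(0.2668, 0.6192)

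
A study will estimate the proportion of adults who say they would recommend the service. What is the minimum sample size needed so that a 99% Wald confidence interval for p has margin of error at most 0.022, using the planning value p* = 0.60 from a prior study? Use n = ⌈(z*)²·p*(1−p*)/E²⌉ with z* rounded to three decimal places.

n = 3291

For 99% confidence, z* = 2.576.
p*(1−p*) = 0.2400.
Required n before rounding: 6.635776 × 0.2400 / 0.022² = 3290.467.
⌈3290.467⌉ = 3291.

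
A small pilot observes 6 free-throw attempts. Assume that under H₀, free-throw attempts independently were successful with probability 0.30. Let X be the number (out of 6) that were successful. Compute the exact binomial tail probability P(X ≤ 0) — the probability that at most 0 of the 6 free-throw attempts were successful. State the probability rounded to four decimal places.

X ~ Binomial(n=6, p=0.30).
P(X ≤ 0) = C(6,0)·0.30^0·0.70^6.
= 0.117649 = 0.1176.

P = 0.1176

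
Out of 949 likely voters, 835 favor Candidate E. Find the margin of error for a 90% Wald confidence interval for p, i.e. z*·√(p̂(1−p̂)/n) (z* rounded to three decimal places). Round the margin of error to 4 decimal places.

Sample proportion p̂ = 835/949 = 0.87987.
Standard error of p̂: √(0.105696/949) = √0.000111376 = 0.010553.
z* = 1.645 at the 90% level.
Margin of error = z*·SE = 1.645 × 0.010553 = 0.0174.

ME = 0.0174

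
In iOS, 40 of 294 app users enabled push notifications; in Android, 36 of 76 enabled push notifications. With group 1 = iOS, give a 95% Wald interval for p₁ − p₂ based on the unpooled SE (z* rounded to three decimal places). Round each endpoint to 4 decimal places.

p̂₁ = 40/294 = 0.13605, p̂₂ = 36/76 = 0.47368; p̂₁ − p̂₂ = -0.33763.
SE = √(0.000399808 + 0.003280362) = √0.003680170 = 0.060664.
z* = 1.960 at the 95% level. Margin of error = 0.11890.
CI: -0.33763 ± 0.11890 = (-0.4565, -0.2187).

(-0.4565, -0.2187)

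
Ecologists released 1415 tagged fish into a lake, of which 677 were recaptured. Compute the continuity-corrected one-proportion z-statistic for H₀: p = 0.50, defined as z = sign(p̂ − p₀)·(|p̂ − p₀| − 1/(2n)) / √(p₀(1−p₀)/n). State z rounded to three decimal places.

With x = 677 successes in n = 1415, p̂ = 0.47845. p̂ − p₀ = -0.021555.
Continuity correction 1/(2n) = 1/2830 = 0.000353.
Corrected numerator: |-0.021555| − 0.000353 = 0.021202.
Under H₀, SE = √(p₀(1−p₀)/n) = √(0.50·0.50/1415) = √0.000176678 = 0.013292.
z = −0.021202/0.013292 = -1.595.

z = -1.595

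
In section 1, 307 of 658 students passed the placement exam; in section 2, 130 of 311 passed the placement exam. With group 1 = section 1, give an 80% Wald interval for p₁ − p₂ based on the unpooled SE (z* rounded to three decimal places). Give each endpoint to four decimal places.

p̂₁ = 307/658 = 0.46657, p̂₂ = 130/311 = 0.41801; p̂₁ − p̂₂ = 0.04856.
Unpooled SE = √(p̂₁(1−p̂₁)/n₁ + p̂₂(1−p̂₂)/n₂) = √(0.000378240 + 0.000782241) = 0.034066.
z* = 1.282 at the 80% level. Margin of error = 0.04367.
So the interval runs from 0.0049 to 0.0922.

(0.0049, 0.0922)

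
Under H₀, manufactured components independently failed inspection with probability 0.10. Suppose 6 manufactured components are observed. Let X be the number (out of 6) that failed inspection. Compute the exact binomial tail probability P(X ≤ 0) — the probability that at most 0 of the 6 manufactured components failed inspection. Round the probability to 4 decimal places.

P = 0.5314

X is binomial with n = 6 and p = 0.10.
P(X ≤ 0) = C(6,0)·0.10^0·0.90^6.
= 0.531441 = 0.5314.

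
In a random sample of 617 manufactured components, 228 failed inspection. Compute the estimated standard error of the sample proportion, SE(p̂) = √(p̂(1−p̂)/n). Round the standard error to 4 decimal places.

SE = 0.0194

Sample proportion p̂ = 228/617 = 0.36953.
p̂(1−p̂) = 0.36953·0.63047 = 0.232978.
Dividing by n and taking the root: √0.000377598 = 0.0194.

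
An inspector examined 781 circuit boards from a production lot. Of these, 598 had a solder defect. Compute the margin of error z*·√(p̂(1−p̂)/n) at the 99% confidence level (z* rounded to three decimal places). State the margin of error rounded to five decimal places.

ME = 0.03904

Sample proportion p̂ = 598/781 = 0.76569.
Standard error of p̂: √(0.179411/781) = √0.000229720 = 0.015157.
The 99% critical value is z* = 2.576.
So ME = 0.03904.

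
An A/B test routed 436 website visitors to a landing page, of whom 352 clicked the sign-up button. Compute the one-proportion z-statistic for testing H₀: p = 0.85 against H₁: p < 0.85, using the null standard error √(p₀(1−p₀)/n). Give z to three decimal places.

p̂ = 352/436 = 0.80734.
Under H₀, SE = √(p₀(1−p₀)/n) = √(0.85·0.15/436) = √0.000292431 = 0.017101.
z = (0.80734 − 0.85)/0.017101 = -0.04266/0.017101 = -2.495.

z = -2.495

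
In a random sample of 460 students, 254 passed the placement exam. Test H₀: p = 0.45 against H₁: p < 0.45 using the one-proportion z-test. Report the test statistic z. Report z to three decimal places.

z = 4.405

The sample proportion is 254/460 = 0.55217.
Under H₀, SE = √(p₀(1−p₀)/n) = √(0.45·0.55/460) = √0.000538043 = 0.023196.
Test statistic: z = 0.10217/0.023196 = 4.405.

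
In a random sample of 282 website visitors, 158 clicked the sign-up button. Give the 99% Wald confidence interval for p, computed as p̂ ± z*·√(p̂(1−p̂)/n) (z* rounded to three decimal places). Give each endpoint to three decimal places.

With x = 158 successes in n = 282, p̂ = 0.56028.
Standard error of p̂: √(0.246366/282) = √0.000873638 = 0.029557.
z* = 2.576 at the 99% level.
Margin of error: 2.576 × 0.029557 = 0.07614.
So the interval runs from 0.484 to 0.636.

(0.484, 0.636)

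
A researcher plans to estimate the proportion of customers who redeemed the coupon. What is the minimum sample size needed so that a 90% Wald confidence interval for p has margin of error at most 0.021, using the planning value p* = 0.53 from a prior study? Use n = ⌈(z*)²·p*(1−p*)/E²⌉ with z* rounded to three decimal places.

n = 1529

z* = 1.645 at the 90% level.
p*(1−p*) = 0.2491.
Required n before rounding: 2.706025 × 0.2491 / 0.021² = 1528.505.
⌈1528.505⌉ = 1529.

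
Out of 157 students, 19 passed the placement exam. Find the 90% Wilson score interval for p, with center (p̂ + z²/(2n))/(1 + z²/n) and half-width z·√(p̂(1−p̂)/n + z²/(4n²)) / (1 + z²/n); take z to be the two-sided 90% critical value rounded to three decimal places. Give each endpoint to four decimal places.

(0.0845, 0.1704)

p̂ = 19/157 = 0.12102; z = 1.645, so z² = 2.706025.
1 + z²/n = 1.017236.
Center = (0.12102 + 0.008618)/1.017236 = 0.12744.
Radicand: p̂(1−p̂)/n + z²/(4n²) = 0.000677538 + 0.000027446 = 0.000704984.
Half-width = 1.645·√0.000704984/1.017236 = 0.04294.
Interval: 0.12744 ± 0.04294 → (0.0845, 0.1704).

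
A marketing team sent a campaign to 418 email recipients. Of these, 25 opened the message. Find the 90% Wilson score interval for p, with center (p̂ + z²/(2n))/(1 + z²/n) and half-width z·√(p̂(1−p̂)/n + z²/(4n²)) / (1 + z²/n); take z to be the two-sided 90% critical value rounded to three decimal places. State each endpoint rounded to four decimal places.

(0.0434, 0.0819)

p̂ = 25/418 = 0.05981; z = 1.645, so z² = 2.706025.
1 + z²/n = 1.006474.
Adjusted center: (0.05981 + z²/(2n))/1.006474 = 0.06264.
Radicand: p̂(1−p̂)/n + z²/(4n²) = 0.000134525 + 0.000003872 = 0.000138397.
Half-width = z·√(radicand)/denom = 1.645·0.011764/1.006474 = 0.01923.
Interval: 0.06264 ± 0.01923 → (0.0434, 0.0819).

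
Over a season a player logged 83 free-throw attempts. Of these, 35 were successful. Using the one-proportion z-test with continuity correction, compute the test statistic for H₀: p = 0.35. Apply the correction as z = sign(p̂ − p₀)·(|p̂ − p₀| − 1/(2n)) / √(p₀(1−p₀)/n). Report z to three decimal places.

z = 1.254

The sample proportion is 35/83 = 0.42169. p̂ − p₀ = 0.071687.
1/(2n) = 0.006024.
Corrected numerator: |0.071687| − 0.006024 = 0.065663.
Null standard error: √(0.35·0.65/83) = √0.002740964 = 0.052354.
z = (+)0.065663/0.052354 = 1.254.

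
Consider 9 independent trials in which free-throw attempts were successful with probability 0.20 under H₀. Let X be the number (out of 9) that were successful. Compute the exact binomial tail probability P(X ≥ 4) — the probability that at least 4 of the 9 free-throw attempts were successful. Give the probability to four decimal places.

P = 0.0856

X ~ Binomial(n=9, p=0.20).
P(X ≥ 4) = Σ_{j=4}^{9} C(9,j)·0.20^j·0.80^{9−j}.
= 0.066060 + 0.016515 + 0.002753 + 0.000295 + 0.000018 + 0.000001 = 0.0856.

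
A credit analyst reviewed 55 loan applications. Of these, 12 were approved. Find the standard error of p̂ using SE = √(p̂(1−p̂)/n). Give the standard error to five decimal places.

SE = 0.05569

Sample proportion p̂ = 12/55 = 0.21818.
p̂(1−p̂) = 0.21818·0.78182 = 0.170577.
Dividing by n and taking the root: √0.003101400 = 0.05569.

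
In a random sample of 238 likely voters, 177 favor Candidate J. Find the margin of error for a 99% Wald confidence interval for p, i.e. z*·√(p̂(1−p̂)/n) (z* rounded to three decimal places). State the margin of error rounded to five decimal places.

ME = 0.07290

With x = 177 successes in n = 238, p̂ = 0.74370.
SE = √(p̂(1−p̂)/n) = √(0.190612/238) = 0.028300.
For 99% confidence, z* = 2.576.
Margin of error = z*·SE = 2.576 × 0.028300 = 0.07290.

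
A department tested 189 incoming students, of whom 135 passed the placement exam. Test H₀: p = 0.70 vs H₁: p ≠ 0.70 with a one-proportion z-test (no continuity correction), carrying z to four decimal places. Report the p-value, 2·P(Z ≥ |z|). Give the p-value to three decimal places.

p̂ = 135/189 = 0.71429.
Null standard error: √(0.70·0.30/189) = √0.001111111 = 0.033333.
z = (p̂ − p₀)/SE = (135/189 − 0.70)/0.033333 ≈ 0.4286.
p-value = 2·P(Z ≥ |z|) with z = 0.4286 → 0.668.

p-value = 0.668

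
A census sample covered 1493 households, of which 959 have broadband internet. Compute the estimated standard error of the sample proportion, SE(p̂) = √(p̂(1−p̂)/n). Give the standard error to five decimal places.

The sample proportion is 959/1493 = 0.64233.
p̂(1−p̂) = 0.229742.
Dividing by n and taking the root: √0.000153879 = 0.01240.

SE = 0.01240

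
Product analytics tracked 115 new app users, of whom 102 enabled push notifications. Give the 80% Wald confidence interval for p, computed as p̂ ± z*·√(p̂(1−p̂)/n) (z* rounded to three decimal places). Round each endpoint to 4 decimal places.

(0.8491, 0.9248)

Sample proportion p̂ = 102/115 = 0.88696.
SE = √(p̂(1−p̂)/n) = √(0.100265/115) = 0.029527.
The 80% critical value is z* = 1.282.
Margin = 1.282·0.029527 = 0.03785.
So the interval runs from 0.8491 to 0.9248.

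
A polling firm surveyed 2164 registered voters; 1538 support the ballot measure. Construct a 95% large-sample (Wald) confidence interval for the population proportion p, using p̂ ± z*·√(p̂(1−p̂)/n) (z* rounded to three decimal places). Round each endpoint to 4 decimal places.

(0.6916, 0.7298)

p̂ = 1538/2164 = 0.71072.
SE = √(p̂(1−p̂)/n) = √(0.205597/2164) = 0.009747.
For 95% confidence, z* = 1.960.
Margin of error: 1.960 × 0.009747 = 0.01910.
CI: 0.71072 ± 0.01910 = (0.6916, 0.7298).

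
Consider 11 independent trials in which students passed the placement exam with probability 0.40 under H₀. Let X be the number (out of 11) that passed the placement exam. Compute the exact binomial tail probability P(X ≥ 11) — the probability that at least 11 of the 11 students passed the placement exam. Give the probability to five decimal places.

P = 0.00004

X ~ Binomial(n=11, p=0.40).
P(X ≥ 11) = C(11,11)·0.40^11·0.60^0.
= 0.000042 = 0.00004.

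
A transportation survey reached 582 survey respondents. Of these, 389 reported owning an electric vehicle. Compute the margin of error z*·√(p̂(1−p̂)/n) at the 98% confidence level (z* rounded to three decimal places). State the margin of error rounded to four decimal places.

ME = 0.0454

The sample proportion is 389/582 = 0.66838.
SE = √(p̂(1−p̂)/n) = √(0.221647/582) = 0.019515.
For 98% confidence, z* = 2.326.
Margin of error = z*·SE = 2.326 × 0.019515 = 0.0454.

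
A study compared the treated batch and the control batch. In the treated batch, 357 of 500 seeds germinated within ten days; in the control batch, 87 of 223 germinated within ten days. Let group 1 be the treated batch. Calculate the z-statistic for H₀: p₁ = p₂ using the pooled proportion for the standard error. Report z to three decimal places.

Sample proportions: p̂₁ = 357/500 = 0.71400 and p̂₂ = 87/223 = 0.39013.
Pooled p̂ = (357+87)/(500+223) = 444/723 = 0.61411.
SE = √[p̂(1−p̂)(1/n₁+1/n₂)] = √[0.61411·0.38589·(1/500+1/223)] ≈ 0.039200.
z = (p̂₁ − p̂₂)/SE = (0.71400 − 0.39013)/0.039200 = 0.32387/0.039200 = 8.262.

z = 8.262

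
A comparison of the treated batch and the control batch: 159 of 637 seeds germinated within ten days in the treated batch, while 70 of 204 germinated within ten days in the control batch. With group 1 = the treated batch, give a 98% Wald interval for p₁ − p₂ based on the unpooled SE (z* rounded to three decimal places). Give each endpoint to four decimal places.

(-0.1805, -0.0065)

p̂₁ = 0.24961, p̂₂ = 0.34314, so the observed difference is -0.09353.
SE = √(0.000294040 + 0.001104873) = √0.001398913 = 0.037402.
The 98% critical value is z* = 2.326. Margin of error = 0.08700.
CI: -0.09353 ± 0.08700 = (-0.1805, -0.0065).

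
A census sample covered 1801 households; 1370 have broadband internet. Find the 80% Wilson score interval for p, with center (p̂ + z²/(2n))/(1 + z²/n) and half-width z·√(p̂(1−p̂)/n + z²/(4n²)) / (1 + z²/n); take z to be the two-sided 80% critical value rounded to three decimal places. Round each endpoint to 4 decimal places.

Here p̂ = 1370/1801 = 0.76069 and z = 1.282 (z² = 1.643524).
Denominator 1 + z²/n = 1 + 1.643524/1801 = 1.000913.
Center = (0.76069 + 0.000456)/1.000913 = 0.76045.
Radicand: p̂(1−p̂)/n + z²/(4n²) = 0.000101078 + 0.000000127 = 0.000101205.
Half-width = z·√(radicand)/denom = 1.282·0.010060/1.000913 = 0.01289.
So the interval runs from 0.7476 to 0.7733.

(0.7476, 0.7733)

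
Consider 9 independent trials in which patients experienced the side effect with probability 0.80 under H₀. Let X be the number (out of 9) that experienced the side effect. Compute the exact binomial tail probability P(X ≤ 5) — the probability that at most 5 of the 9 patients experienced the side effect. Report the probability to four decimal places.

P = 0.0856

X ~ Binomial(n=9, p=0.80).
P(X ≤ 5) = Σ_{j=0}^{5} C(9,j)·0.80^j·0.20^{9−j}.
= 0.000001 + 0.000018 + 0.000295 + 0.002753 + 0.016515 + 0.066060 = 0.0856.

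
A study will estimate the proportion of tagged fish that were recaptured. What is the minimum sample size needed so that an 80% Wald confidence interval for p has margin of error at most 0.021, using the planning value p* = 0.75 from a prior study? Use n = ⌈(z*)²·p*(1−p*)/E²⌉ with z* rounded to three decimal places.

n = 699

z* = 1.282 at the 80% level.
p*(1−p*) = 0.75·0.25 = 0.1875.
(z*)²·p*(1−p*)/E² = 1.643524·0.1875/0.000441 = 698.777.
Rounding up, n = 699.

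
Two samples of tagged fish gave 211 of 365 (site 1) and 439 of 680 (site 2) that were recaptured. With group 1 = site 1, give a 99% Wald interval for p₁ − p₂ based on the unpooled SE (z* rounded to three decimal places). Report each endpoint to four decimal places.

p̂₁ = 211/365 = 0.57808, p̂₂ = 439/680 = 0.64559; p̂₁ − p̂₂ = -0.06751.
SE = √(0.000668228 + 0.000336477) = √0.001004705 = 0.031697.
The 99% critical value is z* = 2.576. Margin of error = 0.08165.
So the interval runs from -0.1492 to 0.0141.

(-0.1492, 0.0141)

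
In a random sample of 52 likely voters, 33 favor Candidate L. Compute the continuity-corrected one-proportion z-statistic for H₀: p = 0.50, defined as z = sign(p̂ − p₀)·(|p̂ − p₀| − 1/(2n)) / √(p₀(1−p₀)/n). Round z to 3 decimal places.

p̂ = 33/52 = 0.63462. p̂ − p₀ = 0.134615.
1/(2n) = 0.009615.
Corrected numerator: |0.134615| − 0.009615 = 0.125000.
SE₀ = √(0.50·0.50/52) = 0.069338.
z = +0.125000/0.069338 = 1.803.

z = 1.803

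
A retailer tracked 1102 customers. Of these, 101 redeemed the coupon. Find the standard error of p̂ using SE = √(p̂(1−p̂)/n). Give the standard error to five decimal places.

With x = 101 successes in n = 1102, p̂ = 0.09165.
p̂(1−p̂) = 0.083250.
Dividing by n and taking the root: √0.000075544 = 0.00869.

SE = 0.00869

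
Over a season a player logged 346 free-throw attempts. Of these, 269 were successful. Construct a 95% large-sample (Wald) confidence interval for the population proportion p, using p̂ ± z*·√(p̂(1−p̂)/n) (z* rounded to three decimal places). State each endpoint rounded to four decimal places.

(0.7336, 0.8213)

p̂ = 269/346 = 0.77746.
Standard error of p̂: √(0.173018/346) = √0.000500051 = 0.022362.
For 95% confidence, z* = 1.960.
Margin = 1.960·0.022362 = 0.04383.
CI: 0.77746 ± 0.04383 = (0.7336, 0.8213).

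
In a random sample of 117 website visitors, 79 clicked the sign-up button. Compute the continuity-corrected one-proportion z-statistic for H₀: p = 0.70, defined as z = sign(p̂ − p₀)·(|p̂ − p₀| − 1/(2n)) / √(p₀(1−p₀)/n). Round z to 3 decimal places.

Sample proportion p̂ = 79/117 = 0.67521. p̂ − p₀ = -0.024786.
Continuity correction 1/(2n) = 1/234 = 0.004274.
Corrected numerator: |-0.024786| − 0.004274 = 0.020512.
Under H₀, SE = √(p₀(1−p₀)/n) = √(0.70·0.30/117) = √0.001794872 = 0.042366.
z = (−)0.020512/0.042366 = -0.484.

z = -0.484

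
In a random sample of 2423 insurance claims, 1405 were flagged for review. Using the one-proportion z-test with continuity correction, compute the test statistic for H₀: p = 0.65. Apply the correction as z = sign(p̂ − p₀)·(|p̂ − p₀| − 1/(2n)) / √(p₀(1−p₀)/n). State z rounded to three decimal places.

p̂ = 1405/2423 = 0.57986. p̂ − p₀ = -0.070140.
Continuity correction 1/(2n) = 1/4846 = 0.000206.
Corrected numerator: |-0.070140| − 0.000206 = 0.069934.
SE₀ = √(0.65·0.35/2423) = 0.009690.
z = (−)0.069934/0.009690 = -7.217.

z = -7.217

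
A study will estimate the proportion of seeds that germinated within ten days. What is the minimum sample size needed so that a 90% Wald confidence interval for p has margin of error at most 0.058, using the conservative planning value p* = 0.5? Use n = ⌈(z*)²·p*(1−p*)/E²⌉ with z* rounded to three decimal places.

n = 202

For 90% confidence, z* = 1.645.
p*(1−p*) = 0.50·0.50 = 0.2500.
(z*)²·p*(1−p*)/E² = 2.706025·0.2500/0.003364 = 201.102.
⌈201.102⌉ = 202.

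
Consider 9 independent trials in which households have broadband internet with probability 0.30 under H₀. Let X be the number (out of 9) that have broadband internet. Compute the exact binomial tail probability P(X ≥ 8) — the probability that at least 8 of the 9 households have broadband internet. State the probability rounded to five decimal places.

X ~ Binomial(n=9, p=0.30).
P(X ≥ 8) = C(9,8)·0.30^8·0.70^1 + C(9,9)·0.30^9·0.70^0.
= 0.000413 + 0.000020 = 0.00043.

P = 0.00043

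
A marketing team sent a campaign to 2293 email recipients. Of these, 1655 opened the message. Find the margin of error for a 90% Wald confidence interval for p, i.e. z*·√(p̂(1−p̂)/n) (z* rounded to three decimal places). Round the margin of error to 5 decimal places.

ME = 0.01539

Sample proportion p̂ = 1655/2293 = 0.72176.
SE = √(p̂(1−p̂)/n) = √(0.200822/2293) = 0.009358.
z* = 1.645 at the 90% level.
So ME = 0.01539.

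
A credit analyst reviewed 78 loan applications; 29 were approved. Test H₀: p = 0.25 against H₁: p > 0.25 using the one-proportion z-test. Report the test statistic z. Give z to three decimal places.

z = 2.484

Sample proportion p̂ = 29/78 = 0.37179.
SE₀ = √(0.25·0.75/78) = 0.049029.
z = (0.37179 − 0.25)/0.049029 = 0.12179/0.049029 = 2.484.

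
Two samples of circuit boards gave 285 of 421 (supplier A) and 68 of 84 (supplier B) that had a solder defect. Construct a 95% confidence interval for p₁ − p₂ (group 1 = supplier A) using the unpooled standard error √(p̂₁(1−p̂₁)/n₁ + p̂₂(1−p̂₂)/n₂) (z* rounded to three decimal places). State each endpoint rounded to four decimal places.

(-0.2277, -0.0374)

p̂₁ = 0.67696, p̂₂ = 0.80952, so the observed difference is -0.13256.
SE = √(0.000519443 + 0.001835655) = √0.002355098 = 0.048529.
For 95% confidence, z* = 1.960. Margin of error = 0.09512.
Interval: -0.13256 ± 0.09512 → (-0.2277, -0.0374).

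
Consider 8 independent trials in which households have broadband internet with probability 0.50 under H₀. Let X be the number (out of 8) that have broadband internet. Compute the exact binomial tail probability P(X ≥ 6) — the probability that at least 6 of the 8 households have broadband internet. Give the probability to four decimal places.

X is binomial with n = 8 and p = 0.50.
P(X ≥ 6) = C(8,6)·0.50^6·0.50^2 + C(8,7)·0.50^7·0.50^1 + C(8,8)·0.50^8·0.50^0.
= 0.109375 + 0.031250 + 0.003906 = 0.1445.

P = 0.1445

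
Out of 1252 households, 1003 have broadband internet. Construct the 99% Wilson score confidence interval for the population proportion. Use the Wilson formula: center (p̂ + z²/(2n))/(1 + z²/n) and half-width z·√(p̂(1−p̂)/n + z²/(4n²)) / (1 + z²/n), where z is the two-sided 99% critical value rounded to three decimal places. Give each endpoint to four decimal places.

Here p̂ = 1003/1252 = 0.80112 and z = 2.576 (z² = 6.635776).
Denominator 1 + z²/n = 1 + 6.635776/1252 = 1.005300.
Adjusted center: (0.80112 + z²/(2n))/1.005300 = 0.79953.
Radicand: p̂(1−p̂)/n + z²/(4n²) = 0.000127259 + 0.000001058 = 0.000128317.
Half-width = 2.576·√0.000128317/1.005300 = 0.02903.
So the interval runs from 0.7705 to 0.8286.

(0.7705, 0.8286)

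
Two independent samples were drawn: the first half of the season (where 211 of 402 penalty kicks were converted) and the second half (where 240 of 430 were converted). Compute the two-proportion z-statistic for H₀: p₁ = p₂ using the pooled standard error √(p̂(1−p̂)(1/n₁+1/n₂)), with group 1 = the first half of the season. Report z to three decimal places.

z = -0.962

p̂₁ = 211/402 = 0.52488, p̂₂ = 240/430 = 0.55814.
Pooled p̂ = (211+240)/(402+430) = 451/832 = 0.54207.
SE = √[p̂(1−p̂)(1/n₁+1/n₂)] = √[0.54207·0.45793·(1/402+1/430)] ≈ 0.034565.
z = (p̂₁ − p̂₂)/SE = (0.52488 − 0.55814)/0.034565 = -0.03326/0.034565 = -0.962.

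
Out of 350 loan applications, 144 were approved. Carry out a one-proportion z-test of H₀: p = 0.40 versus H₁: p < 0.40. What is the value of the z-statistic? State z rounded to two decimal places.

The sample proportion is 144/350 = 0.41143.
SE₀ = √(0.40·0.60/350) = 0.026186.
z = (p̂ − p₀)/SE = (0.41143 − 0.40)/0.026186 = 0.44.

z = 0.44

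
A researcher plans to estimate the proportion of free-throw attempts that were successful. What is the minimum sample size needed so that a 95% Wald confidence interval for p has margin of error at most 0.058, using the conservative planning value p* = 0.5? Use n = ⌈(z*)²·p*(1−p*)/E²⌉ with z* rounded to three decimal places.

n = 286

z* = 1.960 at the 95% level.
p*(1−p*) = 0.2500.
Required n before rounding: 3.841600 × 0.2500 / 0.058² = 285.493.
Rounding up, n = 286.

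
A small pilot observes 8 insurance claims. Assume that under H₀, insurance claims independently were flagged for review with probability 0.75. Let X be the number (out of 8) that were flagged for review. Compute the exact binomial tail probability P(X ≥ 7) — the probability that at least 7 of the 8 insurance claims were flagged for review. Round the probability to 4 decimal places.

X ~ Binomial(n=8, p=0.75).
P(X ≥ 7) = C(8,7)·0.75^7·0.25^1 + C(8,8)·0.75^8·0.25^0.
= 0.266968 + 0.100113 = 0.3671.

P = 0.3671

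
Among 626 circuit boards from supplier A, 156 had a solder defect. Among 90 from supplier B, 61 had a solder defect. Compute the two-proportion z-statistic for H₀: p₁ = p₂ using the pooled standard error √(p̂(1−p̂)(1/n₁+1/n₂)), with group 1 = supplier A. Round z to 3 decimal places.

Sample proportions: p̂₁ = 156/626 = 0.24920 and p̂₂ = 61/90 = 0.67778.
Pooled p̂ = (156+61)/(626+90) = 217/716 = 0.30307.
Pooled SE = √[0.2112196·0.01270856] ≈ 0.051810.
z = -0.42858/0.051810 = -8.272.

z = -8.272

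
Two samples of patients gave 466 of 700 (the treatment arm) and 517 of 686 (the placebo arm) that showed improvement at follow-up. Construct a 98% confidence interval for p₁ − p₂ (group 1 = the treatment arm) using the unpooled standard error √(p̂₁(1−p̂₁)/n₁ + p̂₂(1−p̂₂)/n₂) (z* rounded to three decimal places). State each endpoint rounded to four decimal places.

(-0.1444, -0.0315)

p̂₁ = 466/700 = 0.66571, p̂₂ = 517/686 = 0.75364; p̂₁ − p̂₂ = -0.08793.
Unpooled SE = √(p̂₁(1−p̂₁)/n₁ + p̂₂(1−p̂₂)/n₂) = √(0.000317913 + 0.000270648) = 0.024260.
For 98% confidence, z* = 2.326. Margin = 2.326·0.024260 = 0.05643.
So the interval runs from -0.1444 to -0.0315.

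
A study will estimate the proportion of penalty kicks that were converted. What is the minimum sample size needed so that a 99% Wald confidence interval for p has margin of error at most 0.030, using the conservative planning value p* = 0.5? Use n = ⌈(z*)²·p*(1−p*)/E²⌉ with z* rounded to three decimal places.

z* = 2.576 at the 99% level.
p*(1−p*) = 0.50·0.50 = 0.2500.
Required n before rounding: 6.635776 × 0.2500 / 0.030² = 1843.271.
⌈1843.271⌉ = 1844.

n = 1844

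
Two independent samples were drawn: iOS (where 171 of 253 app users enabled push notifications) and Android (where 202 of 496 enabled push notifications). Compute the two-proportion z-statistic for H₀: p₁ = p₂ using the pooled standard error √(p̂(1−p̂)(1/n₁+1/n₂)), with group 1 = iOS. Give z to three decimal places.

z = 6.954

p̂₁ = 171/253 = 0.67589, p̂₂ = 202/496 = 0.40726.
Pooling: p̂ = 373/749 = 0.49800.
Pooled SE = √[0.2499960·0.00596870] ≈ 0.038628.
z = (p̂₁ − p̂₂)/SE = (0.67589 − 0.40726)/0.038628 = 0.26863/0.038628 = 6.954.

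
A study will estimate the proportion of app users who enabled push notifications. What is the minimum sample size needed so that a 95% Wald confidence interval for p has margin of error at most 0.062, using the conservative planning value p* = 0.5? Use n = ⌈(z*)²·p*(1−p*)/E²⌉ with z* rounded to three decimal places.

n = 250

For 95% confidence, z* = 1.960.
p*(1−p*) = 0.50·0.50 = 0.2500.
Required n before rounding: 3.841600 × 0.2500 / 0.062² = 249.844.
Rounding up, n = 250.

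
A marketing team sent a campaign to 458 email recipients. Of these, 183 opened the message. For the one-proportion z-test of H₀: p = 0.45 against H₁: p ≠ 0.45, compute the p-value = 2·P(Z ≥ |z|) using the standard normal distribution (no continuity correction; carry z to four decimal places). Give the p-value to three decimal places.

p-value = 0.030

p̂ = 183/458 = 0.39956.
SE₀ = √(0.45·0.55/458) = 0.023246.
z = (p̂ − p₀)/SE = (183/458 − 0.45)/0.023246 ≈ -2.1697.
p-value = 2·P(Z ≥ |z|) with z = -2.1697 → 0.030.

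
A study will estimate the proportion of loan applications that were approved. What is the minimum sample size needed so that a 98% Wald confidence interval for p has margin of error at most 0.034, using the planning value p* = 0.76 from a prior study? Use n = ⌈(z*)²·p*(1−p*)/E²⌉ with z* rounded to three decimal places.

For 98% confidence, z* = 2.326.
p*(1−p*) = 0.76·0.24 = 0.1824.
Required n before rounding: 5.410276 × 0.1824 / 0.034² = 853.663.
Rounding up, n = 854.

n = 854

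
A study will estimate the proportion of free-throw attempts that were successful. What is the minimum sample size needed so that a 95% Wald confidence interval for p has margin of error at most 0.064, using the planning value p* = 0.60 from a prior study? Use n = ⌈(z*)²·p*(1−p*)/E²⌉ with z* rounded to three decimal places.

n = 226

The 95% critical value is z* = 1.960.
p*(1−p*) = 0.2400.
(z*)²·p*(1−p*)/E² = 3.841600·0.2400/0.004096 = 225.094.
⌈225.094⌉ = 226.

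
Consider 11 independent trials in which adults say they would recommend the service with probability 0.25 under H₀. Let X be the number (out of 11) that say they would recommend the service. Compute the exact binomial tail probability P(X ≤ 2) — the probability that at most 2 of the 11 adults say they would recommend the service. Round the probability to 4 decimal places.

P = 0.4552

X is binomial with n = 11 and p = 0.25.
P(X ≤ 2) = C(11,0)·0.25^0·0.75^11 + C(11,1)·0.25^1·0.75^10 + C(11,2)·0.25^2·0.75^9.
= 0.042235 + 0.154862 + 0.258104 = 0.4552.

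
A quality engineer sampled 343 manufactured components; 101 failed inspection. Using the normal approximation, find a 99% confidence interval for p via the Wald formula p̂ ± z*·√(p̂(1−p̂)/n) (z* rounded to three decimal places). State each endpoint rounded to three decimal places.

(0.231, 0.358)

With x = 101 successes in n = 343, p̂ = 0.29446.
Standard error of p̂: √(0.207754/343) = √0.000605696 = 0.024611.
The 99% critical value is z* = 2.576.
Margin of error: 2.576 × 0.024611 = 0.06340.
Interval: 0.29446 ± 0.06340 → (0.231, 0.358).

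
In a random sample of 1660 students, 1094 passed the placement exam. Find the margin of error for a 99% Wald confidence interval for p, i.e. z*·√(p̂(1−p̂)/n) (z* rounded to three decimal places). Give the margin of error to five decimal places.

ME = 0.02997

With x = 1094 successes in n = 1660, p̂ = 0.65904.
SE = √(p̂(1−p̂)/n) = √(0.224708/1660) = 0.011635.
For 99% confidence, z* = 2.576.
ME = 2.576·0.011635 = 0.02997.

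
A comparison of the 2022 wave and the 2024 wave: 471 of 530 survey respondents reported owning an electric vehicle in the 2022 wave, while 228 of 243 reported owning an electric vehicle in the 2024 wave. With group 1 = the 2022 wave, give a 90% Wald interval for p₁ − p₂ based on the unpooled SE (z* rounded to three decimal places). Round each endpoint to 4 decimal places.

p̂₁ = 0.88868, p̂₂ = 0.93827, so the observed difference is -0.04959.
Unpooled SE = √(p̂₁(1−p̂₁)/n₁ + p̂₂(1−p̂₂)/n₂) = √(0.000186657 + 0.000238346) = 0.020616.
For 90% confidence, z* = 1.645. Margin of error = 0.03391.
So the interval runs from -0.0835 to -0.0157.

(-0.0835, -0.0157)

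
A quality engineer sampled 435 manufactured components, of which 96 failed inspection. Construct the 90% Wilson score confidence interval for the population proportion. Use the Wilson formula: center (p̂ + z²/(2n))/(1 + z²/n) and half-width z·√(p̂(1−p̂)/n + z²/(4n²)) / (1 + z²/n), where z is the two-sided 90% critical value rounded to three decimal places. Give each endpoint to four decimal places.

Here p̂ = 96/435 = 0.22069 and z = 1.645 (z² = 2.706025).
Denominator 1 + z²/n = 1 + 2.706025/435 = 1.006221.
Adjusted center: (0.22069 + z²/(2n))/1.006221 = 0.22242.
Radicand: p̂(1−p̂)/n + z²/(4n²) = 0.000395369 + 0.000003575 = 0.000398944.
Half-width = z·√(radicand)/denom = 1.645·0.019974/1.006221 = 0.03265.
CI: 0.22242 ± 0.03265 = (0.1898, 0.2551).

(0.1898, 0.2551)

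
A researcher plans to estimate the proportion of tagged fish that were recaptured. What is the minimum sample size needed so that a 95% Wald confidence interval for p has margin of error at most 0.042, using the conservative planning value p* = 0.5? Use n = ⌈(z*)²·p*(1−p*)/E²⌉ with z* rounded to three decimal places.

z* = 1.960 at the 95% level.
p*(1−p*) = 0.2500.
(z*)²·p*(1−p*)/E² = 3.841600·0.2500/0.001764 = 544.444.
⌈544.444⌉ = 545.

n = 545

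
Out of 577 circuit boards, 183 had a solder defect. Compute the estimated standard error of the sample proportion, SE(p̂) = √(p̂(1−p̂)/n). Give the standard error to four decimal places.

SE = 0.0194

p̂ = 183/577 = 0.31716.
p̂(1−p̂) = 0.216570.
Dividing by n and taking the root: √0.000375338 = 0.0194.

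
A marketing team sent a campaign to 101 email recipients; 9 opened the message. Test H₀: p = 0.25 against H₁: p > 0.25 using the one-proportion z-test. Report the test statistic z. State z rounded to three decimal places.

z = -3.734

With x = 9 successes in n = 101, p̂ = 0.08911.
SE₀ = √(0.25·0.75/101) = 0.043086.
z = (0.08911 − 0.25)/0.043086 = -0.16089/0.043086 = -3.734.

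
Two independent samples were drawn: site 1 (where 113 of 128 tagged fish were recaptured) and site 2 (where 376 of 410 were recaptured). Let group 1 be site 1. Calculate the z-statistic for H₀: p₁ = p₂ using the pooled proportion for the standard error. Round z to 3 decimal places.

p̂₁ = 113/128 = 0.88281, p̂₂ = 376/410 = 0.91707.
Pooling: p̂ = 489/538 = 0.90892.
SE = √[p̂(1−p̂)(1/n₁+1/n₂)] = √[0.90892·0.09108·(1/128+1/410)] ≈ 0.029132.
z = (p̂₁ − p̂₂)/SE = (0.88281 − 0.91707)/0.029132 = -0.03426/0.029132 = -1.176.

z = -1.176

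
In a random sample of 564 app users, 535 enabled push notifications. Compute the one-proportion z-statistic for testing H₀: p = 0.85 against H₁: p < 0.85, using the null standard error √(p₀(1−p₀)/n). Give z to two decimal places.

Sample proportion p̂ = 535/564 = 0.94858.
Null standard error: √(0.85·0.15/564) = √0.000226064 = 0.015035.
z = (0.94858 − 0.85)/0.015035 = 0.09858/0.015035 = 6.56.

z = 6.56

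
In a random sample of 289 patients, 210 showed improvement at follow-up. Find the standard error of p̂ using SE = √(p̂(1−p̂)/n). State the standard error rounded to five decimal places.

SE = 0.02622

With x = 210 successes in n = 289, p̂ = 0.72664.
p̂(1−p̂) = 0.198634.
SE = √(0.198634/289) = √0.000687315 = 0.02622.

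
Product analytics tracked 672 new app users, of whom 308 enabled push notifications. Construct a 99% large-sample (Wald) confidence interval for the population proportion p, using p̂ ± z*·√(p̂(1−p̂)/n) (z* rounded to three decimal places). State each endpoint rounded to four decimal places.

With x = 308 successes in n = 672, p̂ = 0.45833.
Standard error of p̂: √(0.248264/672) = √0.000369440 = 0.019221.
z* = 2.576 at the 99% level.
Margin of error: 2.576 × 0.019221 = 0.04951.
CI: 0.45833 ± 0.04951 = (0.4088, 0.5078).

(0.4088, 0.5078)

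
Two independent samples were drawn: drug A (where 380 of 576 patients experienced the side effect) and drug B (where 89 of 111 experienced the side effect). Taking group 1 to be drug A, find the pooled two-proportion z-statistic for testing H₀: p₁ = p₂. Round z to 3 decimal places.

p̂₁ = 380/576 = 0.65972, p̂₂ = 89/111 = 0.80180.
Pooled p̂ = (380+89)/(576+111) = 469/687 = 0.68268.
SE = √[p̂(1−p̂)(1/n₁+1/n₂)] = √[0.68268·0.31732·(1/576+1/111)] ≈ 0.048246.
z = (p̂₁ − p̂₂)/SE = (0.65972 − 0.80180)/0.048246 = -0.14208/0.048246 = -2.945.

z = -2.945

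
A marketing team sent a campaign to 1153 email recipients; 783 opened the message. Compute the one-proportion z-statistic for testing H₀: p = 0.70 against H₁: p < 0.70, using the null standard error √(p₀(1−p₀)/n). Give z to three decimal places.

z = -1.549

The sample proportion is 783/1153 = 0.67910.
Under H₀, SE = √(p₀(1−p₀)/n) = √(0.70·0.30/1153) = √0.000182134 = 0.013496.
Test statistic: z = -0.02090/0.013496 = -1.549.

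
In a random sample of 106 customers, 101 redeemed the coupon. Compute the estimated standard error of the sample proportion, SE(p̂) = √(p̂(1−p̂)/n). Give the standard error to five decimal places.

p̂ = 101/106 = 0.95283.
p̂(1−p̂) = 0.044945.
Dividing by n and taking the root: √0.000424009 = 0.02059.

SE = 0.02059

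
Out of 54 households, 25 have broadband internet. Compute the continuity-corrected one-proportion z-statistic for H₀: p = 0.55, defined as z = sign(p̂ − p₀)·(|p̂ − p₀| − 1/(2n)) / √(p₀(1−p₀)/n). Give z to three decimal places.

The sample proportion is 25/54 = 0.46296. p̂ − p₀ = -0.087037.
1/(2n) = 0.009259.
Corrected numerator: |-0.087037| − 0.009259 = 0.077778.
Under H₀, SE = √(p₀(1−p₀)/n) = √(0.55·0.45/54) = √0.004583333 = 0.067700.
z = −0.077778/0.067700 = -1.149.

z = -1.149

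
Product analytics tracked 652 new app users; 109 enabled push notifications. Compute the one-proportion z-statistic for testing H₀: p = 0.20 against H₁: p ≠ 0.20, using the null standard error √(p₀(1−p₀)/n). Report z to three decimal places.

p̂ = 109/652 = 0.16718.
Null standard error: √(0.20·0.80/652) = √0.000245399 = 0.015665.
z = (p̂ − p₀)/SE = (0.16718 − 0.20)/0.015665 = -2.095.

z = -2.095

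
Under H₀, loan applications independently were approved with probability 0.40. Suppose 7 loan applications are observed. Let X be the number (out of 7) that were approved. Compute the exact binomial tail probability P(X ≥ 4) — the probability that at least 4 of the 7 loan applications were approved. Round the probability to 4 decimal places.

X ~ Binomial(n=7, p=0.40).
P(X ≥ 4) = C(7,4)·0.40^4·0.60^3 + C(7,5)·0.40^5·0.60^2 + C(7,6)·0.40^6·0.60^1 + C(7,7)·0.40^7·0.60^0.
= 0.193536 + 0.077414 + 0.017203 + 0.001638 = 0.2898.

P = 0.2898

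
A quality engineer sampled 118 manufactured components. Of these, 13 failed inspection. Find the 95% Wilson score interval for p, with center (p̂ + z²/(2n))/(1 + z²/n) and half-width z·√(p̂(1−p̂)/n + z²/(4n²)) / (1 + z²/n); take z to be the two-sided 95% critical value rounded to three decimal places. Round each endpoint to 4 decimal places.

Here p̂ = 13/118 = 0.11017 and z = 1.960 (z² = 3.841600).
Denominator 1 + z²/n = 1 + 3.841600/118 = 1.032556.
Adjusted center: (0.11017 + z²/(2n))/1.032556 = 0.12246.
Radicand: p̂(1−p̂)/n + z²/(4n²) = 0.000830781 + 0.000068974 = 0.000899755.
Half-width = 1.960·√0.000899755/1.032556 = 0.05694.
So the interval runs from 0.0655 to 0.1794.

(0.0655, 0.1794)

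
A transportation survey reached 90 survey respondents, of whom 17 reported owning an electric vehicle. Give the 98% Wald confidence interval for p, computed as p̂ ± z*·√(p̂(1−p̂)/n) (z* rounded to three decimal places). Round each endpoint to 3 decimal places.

The sample proportion is 17/90 = 0.18889.
SE(p̂) = √(0.18889·0.81111/90) = 0.041259.
The 98% critical value is z* = 2.326.
Margin of error: 2.326 × 0.041259 = 0.09597.
So the interval runs from 0.093 to 0.285.

(0.093, 0.285)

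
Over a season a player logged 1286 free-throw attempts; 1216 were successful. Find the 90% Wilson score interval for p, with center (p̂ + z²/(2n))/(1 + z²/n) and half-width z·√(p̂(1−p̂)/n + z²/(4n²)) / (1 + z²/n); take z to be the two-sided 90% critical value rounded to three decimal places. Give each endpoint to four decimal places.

p̂ = 1216/1286 = 0.94557; z = 1.645, so z² = 2.706025.
Denominator 1 + z²/n = 1 + 2.706025/1286 = 1.002104.
Center = (0.94557 + 0.001052)/1.002104 = 0.94463.
Radicand: p̂(1−p̂)/n + z²/(4n²) = 0.000040023 + 0.000000409 = 0.000040432.
Half-width = z·√(radicand)/denom = 1.645·0.006359/1.002104 = 0.01044.
CI: 0.94463 ± 0.01044 = (0.9342, 0.9551).

(0.9342, 0.9551)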